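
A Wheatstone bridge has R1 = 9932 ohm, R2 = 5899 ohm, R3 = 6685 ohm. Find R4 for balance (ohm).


At balance: R1*R4 = R2*R3, so R4 = R2*R3/R1.
R4 = 5899 * 6685 / 9932
R4 = 39434815 / 9932
R4 = 3970.48 ohm

3970.48 ohm


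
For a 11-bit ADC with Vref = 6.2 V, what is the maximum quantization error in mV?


The maximum quantization error is +/- LSB/2.
LSB = Vref / 2^n = 6.2 / 2048 = 0.00302734 V
Max error = LSB / 2 = 0.00302734 / 2 = 0.00151367 V
Max error = 1.5137 mV

1.5137 mV


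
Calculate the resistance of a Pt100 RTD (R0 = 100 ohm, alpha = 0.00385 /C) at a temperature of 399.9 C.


The RTD equation: Rt = R0 * (1 + alpha * T).
Rt = 100 * (1 + 0.00385 * 399.9)
Rt = 100 * (1 + 1.539615)
Rt = 100 * 2.539615
Rt = 253.962 ohm

253.962 ohm


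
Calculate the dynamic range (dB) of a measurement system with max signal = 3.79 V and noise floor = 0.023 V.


Dynamic range = 20 * log10(Vmax / Vnoise).
DR = 20 * log10(3.79 / 0.023)
DR = 20 * log10(164.78)
DR = 44.34 dB

44.34 dB


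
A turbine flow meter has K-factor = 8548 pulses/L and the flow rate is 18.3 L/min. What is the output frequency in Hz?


Frequency = K * Q / 60 (converting L/min to L/s).
f = 8548 * 18.3 / 60
f = 156428.4 / 60
f = 2607.14 Hz

2607.14 Hz


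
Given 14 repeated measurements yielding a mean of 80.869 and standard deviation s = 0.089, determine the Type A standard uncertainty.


The standard uncertainty for Type A evaluation is u = s / sqrt(n).
u = 0.089 / sqrt(14)
u = 0.089 / 3.7417
u = 0.0238

0.0238


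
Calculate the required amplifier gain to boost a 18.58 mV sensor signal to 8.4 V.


Gain = Vout / Vin (converting to same units).
G = 8.4 V / 18.58 mV
G = 8400.0 mV / 18.58 mV
G = 452.1

452.1


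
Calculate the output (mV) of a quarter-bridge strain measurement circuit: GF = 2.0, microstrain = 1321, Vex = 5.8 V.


Quarter bridge output: Vout = (GF * epsilon * Vex) / 4.
Vout = (2.0 * 1321e-6 * 5.8) / 4
Vout = 0.0153236 / 4 V
Vout = 0.0038309 V = 3.8309 mV

3.8309 mV


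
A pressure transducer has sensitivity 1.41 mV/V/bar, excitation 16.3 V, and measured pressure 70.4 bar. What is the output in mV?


Output = sensitivity * Vex * P.
Vout = 1.41 * 16.3 * 70.4
Vout = 22.983 * 70.4
Vout = 1618.0 mV

1618.0 mV


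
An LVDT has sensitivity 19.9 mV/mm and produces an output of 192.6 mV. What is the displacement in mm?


Displacement = Vout / sensitivity.
d = 192.6 / 19.9
d = 9.678 mm

9.678 mm


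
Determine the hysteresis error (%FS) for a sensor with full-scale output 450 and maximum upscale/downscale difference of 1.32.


Hysteresis = (max difference / full scale) * 100%.
H = (1.32 / 450) * 100
H = 0.293 %FS

0.293 %FS


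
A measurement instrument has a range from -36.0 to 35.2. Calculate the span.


Span = upper range - lower range.
Span = 35.2 - (-36.0)
Span = 71.2

71.2


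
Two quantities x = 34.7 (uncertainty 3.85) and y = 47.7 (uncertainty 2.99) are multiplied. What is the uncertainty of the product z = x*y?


For a product z = x*y, the relative uncertainty is:
uz/z = sqrt((ux/x)^2 + (uy/y)^2)
Relative uncertainties: ux/x = 3.85/34.7 = 0.110951
uy/y = 2.99/47.7 = 0.062683
z = 34.7 * 47.7 = 1655.2
uz = 1655.2 * sqrt(0.110951^2 + 0.062683^2) = 210.927

210.927


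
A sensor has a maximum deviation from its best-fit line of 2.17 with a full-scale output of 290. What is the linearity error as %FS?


Linearity error = (max deviation / full scale) * 100%.
Linearity = (2.17 / 290) * 100
Linearity = 0.748 %FS

0.748 %FS


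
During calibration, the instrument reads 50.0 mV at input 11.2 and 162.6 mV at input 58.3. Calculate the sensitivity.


Sensitivity = (y2 - y1) / (x2 - x1).
S = (162.6 - 50.0) / (58.3 - 11.2)
S = 112.6 / 47.1
S = 2.3907 mV/unit

2.3907 mV/unit


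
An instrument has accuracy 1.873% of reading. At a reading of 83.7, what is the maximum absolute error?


Absolute error = (accuracy% / 100) * reading.
Error = (1.873 / 100) * 83.7
Error = 0.01873 * 83.7
Error = 1.5677

1.5677


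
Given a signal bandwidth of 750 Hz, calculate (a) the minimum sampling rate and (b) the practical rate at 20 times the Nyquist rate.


By Nyquist theorem, fs_min = 2 * fmax.
fs_min = 2 * 750 = 1500 Hz
Practical rate = 20 * fs_min = 20 * 1500 = 30000 Hz

fs_min = 1500 Hz, fs_practical = 30000 Hz


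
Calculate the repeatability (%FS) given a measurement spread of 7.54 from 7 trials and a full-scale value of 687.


Repeatability = (spread / full scale) * 100%.
R = (7.54 / 687) * 100
R = 1.098 %FS

1.098 %FS


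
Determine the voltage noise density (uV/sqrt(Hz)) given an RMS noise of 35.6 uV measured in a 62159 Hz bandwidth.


Noise spectral density = Vrms / sqrt(BW).
NSD = 35.6 / sqrt(62159)
NSD = 35.6 / 249.3171
NSD = 0.1428 uV/sqrt(Hz)

0.1428 uV/sqrt(Hz)


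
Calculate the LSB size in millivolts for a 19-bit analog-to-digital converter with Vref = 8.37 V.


The resolution (LSB) of an ADC is Vref / 2^n.
LSB = 8.37 / 2^19
LSB = 8.37 / 524288
LSB = 1.596e-05 V = 0.01596451 mV

0.01596451 mV


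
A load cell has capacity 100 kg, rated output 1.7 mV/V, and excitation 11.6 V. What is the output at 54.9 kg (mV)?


Vout = rated_output * Vex * (load / capacity).
Vout = 1.7 * 11.6 * (54.9 / 100)
Vout = 1.7 * 11.6 * 0.549
Vout = 10.826 mV

10.826 mV


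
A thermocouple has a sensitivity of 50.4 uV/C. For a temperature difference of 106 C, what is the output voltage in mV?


The thermocouple output V = sensitivity * dT.
V = 50.4 uV/C * 106 C
V = 5342.4 uV
V = 5.342 mV

5.342 mV


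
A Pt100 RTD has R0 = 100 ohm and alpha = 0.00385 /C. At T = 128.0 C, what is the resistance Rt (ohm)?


The RTD equation: Rt = R0 * (1 + alpha * T).
Rt = 100 * (1 + 0.00385 * 128.0)
Rt = 100 * (1 + 0.4928)
Rt = 100 * 1.4928
Rt = 149.28 ohm

149.28 ohm


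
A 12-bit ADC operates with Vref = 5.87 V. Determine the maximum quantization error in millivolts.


The maximum quantization error is +/- LSB/2.
LSB = Vref / 2^n = 5.87 / 4096 = 0.00143311 V
Max error = LSB / 2 = 0.00143311 / 2 = 0.00071655 V
Max error = 0.7166 mV

0.7166 mV


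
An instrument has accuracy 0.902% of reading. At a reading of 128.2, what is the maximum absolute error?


Absolute error = (accuracy% / 100) * reading.
Error = (0.902 / 100) * 128.2
Error = 0.00902 * 128.2
Error = 1.1564

1.1564


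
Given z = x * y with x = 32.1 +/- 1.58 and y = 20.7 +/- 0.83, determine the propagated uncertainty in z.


For a product z = x*y, the relative uncertainty is:
uz/z = sqrt((ux/x)^2 + (uy/y)^2)
Relative uncertainties: ux/x = 1.58/32.1 = 0.049221
uy/y = 0.83/20.7 = 0.040097
z = 32.1 * 20.7 = 664.5
uz = 664.5 * sqrt(0.049221^2 + 0.040097^2) = 42.184

42.184


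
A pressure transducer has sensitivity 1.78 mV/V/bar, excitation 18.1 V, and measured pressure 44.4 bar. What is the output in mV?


Output = sensitivity * Vex * P.
Vout = 1.78 * 18.1 * 44.4
Vout = 32.218 * 44.4
Vout = 1430.48 mV

1430.48 mV


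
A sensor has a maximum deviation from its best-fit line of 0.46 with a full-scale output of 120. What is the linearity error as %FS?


Linearity error = (max deviation / full scale) * 100%.
Linearity = (0.46 / 120) * 100
Linearity = 0.383 %FS

0.383 %FS


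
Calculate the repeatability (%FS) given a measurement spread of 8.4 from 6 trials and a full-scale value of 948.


Repeatability = (spread / full scale) * 100%.
R = (8.4 / 948) * 100
R = 0.886 %FS

0.886 %FS


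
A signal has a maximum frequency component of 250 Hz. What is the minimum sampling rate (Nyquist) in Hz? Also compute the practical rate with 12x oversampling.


By Nyquist theorem, fs_min = 2 * fmax.
fs_min = 2 * 250 = 500 Hz
Practical rate = 12 * fs_min = 12 * 500 = 6000 Hz

fs_min = 500 Hz, fs_practical = 6000 Hz


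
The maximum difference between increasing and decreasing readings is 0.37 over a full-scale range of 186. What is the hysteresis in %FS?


Hysteresis = (max difference / full scale) * 100%.
H = (0.37 / 186) * 100
H = 0.199 %FS

0.199 %FS


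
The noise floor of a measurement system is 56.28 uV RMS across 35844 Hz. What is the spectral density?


Noise spectral density = Vrms / sqrt(BW).
NSD = 56.28 / sqrt(35844)
NSD = 56.28 / 189.3251
NSD = 0.2973 uV/sqrt(Hz)

0.2973 uV/sqrt(Hz)


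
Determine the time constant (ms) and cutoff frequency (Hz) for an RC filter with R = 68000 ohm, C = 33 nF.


Time constant: tau = R * C.
tau = 68000 * 3.30e-08 = 0.002244 s
tau = 2.244 ms
Cutoff frequency: fc = 1 / (2*pi*R*C).
fc = 1 / (2*pi*0.002244) = 70.92 Hz

tau = 2.244 ms, fc = 70.92 Hz


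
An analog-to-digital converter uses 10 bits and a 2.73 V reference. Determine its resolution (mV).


The resolution (LSB) of an ADC is Vref / 2^n.
LSB = 2.73 / 2^10
LSB = 2.73 / 1024
LSB = 0.00266602 V = 2.66601562 mV

2.66601562 mV


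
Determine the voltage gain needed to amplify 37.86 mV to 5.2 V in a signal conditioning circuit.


Gain = Vout / Vin (converting to same units).
G = 5.2 V / 37.86 mV
G = 5200.0 mV / 37.86 mV
G = 137.35

137.35


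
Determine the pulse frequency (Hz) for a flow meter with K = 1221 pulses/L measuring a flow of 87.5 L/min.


Frequency = K * Q / 60 (converting L/min to L/s).
f = 1221 * 87.5 / 60
f = 106837.5 / 60
f = 1780.62 Hz

1780.62 Hz


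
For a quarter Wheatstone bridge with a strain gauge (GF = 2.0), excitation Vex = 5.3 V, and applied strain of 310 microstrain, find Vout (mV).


Quarter bridge output: Vout = (GF * epsilon * Vex) / 4.
Vout = (2.0 * 310e-6 * 5.3) / 4
Vout = 0.003286 / 4 V
Vout = 0.0008215 V = 0.8215 mV

0.8215 mV


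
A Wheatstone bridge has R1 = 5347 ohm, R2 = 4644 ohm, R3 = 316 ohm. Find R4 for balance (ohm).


At balance: R1*R4 = R2*R3, so R4 = R2*R3/R1.
R4 = 4644 * 316 / 5347
R4 = 1467504 / 5347
R4 = 274.45 ohm

274.45 ohm


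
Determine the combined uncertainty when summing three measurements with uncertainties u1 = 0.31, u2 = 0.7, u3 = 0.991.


For a sum of independent quantities, uc = sqrt(u1^2 + u2^2 + u3^2).
uc = sqrt(0.31^2 + 0.7^2 + 0.991^2)
uc = sqrt(0.0961 + 0.49 + 0.982081)
uc = 1.2523

1.2523


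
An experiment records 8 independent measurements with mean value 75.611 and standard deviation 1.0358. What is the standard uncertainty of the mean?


The standard uncertainty for Type A evaluation is u = s / sqrt(n).
u = 1.0358 / sqrt(8)
u = 1.0358 / 2.8284
u = 0.3662

0.3662


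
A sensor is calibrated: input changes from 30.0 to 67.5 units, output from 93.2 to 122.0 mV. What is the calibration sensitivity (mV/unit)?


Sensitivity = (y2 - y1) / (x2 - x1).
S = (122.0 - 93.2) / (67.5 - 30.0)
S = 28.8 / 37.5
S = 0.768 mV/unit

0.768 mV/unit


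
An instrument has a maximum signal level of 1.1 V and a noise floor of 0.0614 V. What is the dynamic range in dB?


Dynamic range = 20 * log10(Vmax / Vnoise).
DR = 20 * log10(1.1 / 0.0614)
DR = 20 * log10(17.92)
DR = 25.06 dB

25.06 dB


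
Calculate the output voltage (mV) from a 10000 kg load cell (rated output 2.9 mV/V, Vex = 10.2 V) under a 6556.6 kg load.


Vout = rated_output * Vex * (load / capacity).
Vout = 2.9 * 10.2 * (6556.6 / 10000)
Vout = 2.9 * 10.2 * 0.65566
Vout = 19.394 mV

19.394 mV


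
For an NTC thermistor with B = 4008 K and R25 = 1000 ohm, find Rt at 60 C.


NTC thermistor equation: Rt = R25 * exp(B * (1/T - 1/T25)).
T in Kelvin: 333.15 K, T25 = 298.15 K
1/T - 1/T25 = 1/333.15 - 1/298.15 = -0.00035237
B * (1/T - 1/T25) = 4008 * -0.00035237 = -1.4123
Rt = 1000 * exp(-1.4123) = 243.6 ohm

243.6 ohm


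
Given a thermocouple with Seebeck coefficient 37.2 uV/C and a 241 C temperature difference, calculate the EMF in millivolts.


The thermocouple output V = sensitivity * dT.
V = 37.2 uV/C * 241 C
V = 8965.2 uV
V = 8.965 mV

8.965 mV


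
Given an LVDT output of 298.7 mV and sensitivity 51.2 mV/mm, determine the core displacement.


Displacement = Vout / sensitivity.
d = 298.7 / 51.2
d = 5.834 mm

5.834 mm


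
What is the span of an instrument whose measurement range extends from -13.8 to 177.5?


Span = upper range - lower range.
Span = 177.5 - (-13.8)
Span = 191.3

191.3


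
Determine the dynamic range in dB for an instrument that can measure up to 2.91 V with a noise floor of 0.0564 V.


Dynamic range = 20 * log10(Vmax / Vnoise).
DR = 20 * log10(2.91 / 0.0564)
DR = 20 * log10(51.6)
DR = 34.25 dB

34.25 dB


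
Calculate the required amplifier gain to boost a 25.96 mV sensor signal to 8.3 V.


Gain = Vout / Vin (converting to same units).
G = 8.3 V / 25.96 mV
G = 8300.0 mV / 25.96 mV
G = 319.72

319.72


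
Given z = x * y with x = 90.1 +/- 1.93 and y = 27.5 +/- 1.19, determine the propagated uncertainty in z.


For a product z = x*y, the relative uncertainty is:
uz/z = sqrt((ux/x)^2 + (uy/y)^2)
Relative uncertainties: ux/x = 1.93/90.1 = 0.021421
uy/y = 1.19/27.5 = 0.043273
z = 90.1 * 27.5 = 2477.8
uz = 2477.8 * sqrt(0.021421^2 + 0.043273^2) = 119.636

119.636


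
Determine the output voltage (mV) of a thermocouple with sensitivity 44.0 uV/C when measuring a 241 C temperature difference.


The thermocouple output V = sensitivity * dT.
V = 44.0 uV/C * 241 C
V = 10604.0 uV
V = 10.604 mV

10.604 mV


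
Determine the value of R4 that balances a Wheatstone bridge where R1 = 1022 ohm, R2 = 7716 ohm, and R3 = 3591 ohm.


At balance: R1*R4 = R2*R3, so R4 = R2*R3/R1.
R4 = 7716 * 3591 / 1022
R4 = 27708156 / 1022
R4 = 27111.7 ohm

27111.7 ohm


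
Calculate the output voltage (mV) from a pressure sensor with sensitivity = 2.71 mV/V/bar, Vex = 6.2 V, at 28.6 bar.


Output = sensitivity * Vex * P.
Vout = 2.71 * 6.2 * 28.6
Vout = 16.802 * 28.6
Vout = 480.54 mV

480.54 mV


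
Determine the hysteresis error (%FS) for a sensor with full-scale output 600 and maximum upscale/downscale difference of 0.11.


Hysteresis = (max difference / full scale) * 100%.
H = (0.11 / 600) * 100
H = 0.018 %FS

0.018 %FS


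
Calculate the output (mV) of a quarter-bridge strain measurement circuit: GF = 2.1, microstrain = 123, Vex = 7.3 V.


Quarter bridge output: Vout = (GF * epsilon * Vex) / 4.
Vout = (2.1 * 123e-6 * 7.3) / 4
Vout = 0.00188559 / 4 V
Vout = 0.0004714 V = 0.4714 mV

0.4714 mV


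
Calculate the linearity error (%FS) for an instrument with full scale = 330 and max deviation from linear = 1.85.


Linearity error = (max deviation / full scale) * 100%.
Linearity = (1.85 / 330) * 100
Linearity = 0.561 %FS

0.561 %FS


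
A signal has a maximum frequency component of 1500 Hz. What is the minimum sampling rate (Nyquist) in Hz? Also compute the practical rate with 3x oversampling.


By Nyquist theorem, fs_min = 2 * fmax.
fs_min = 2 * 1500 = 3000 Hz
Practical rate = 3 * fs_min = 3 * 3000 = 9000 Hz

fs_min = 3000 Hz, fs_practical = 9000 Hz


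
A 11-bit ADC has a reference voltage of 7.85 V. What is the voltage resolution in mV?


The resolution (LSB) of an ADC is Vref / 2^n.
LSB = 7.85 / 2^11
LSB = 7.85 / 2048
LSB = 0.00383301 V = 3.83300781 mV

3.83300781 mV


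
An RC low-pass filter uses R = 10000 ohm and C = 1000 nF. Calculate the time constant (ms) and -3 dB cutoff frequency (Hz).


Time constant: tau = R * C.
tau = 10000 * 1.00e-06 = 0.01 s
tau = 10.0 ms
Cutoff frequency: fc = 1 / (2*pi*R*C).
fc = 1 / (2*pi*0.01) = 15.92 Hz

tau = 10.0 ms, fc = 15.92 Hz


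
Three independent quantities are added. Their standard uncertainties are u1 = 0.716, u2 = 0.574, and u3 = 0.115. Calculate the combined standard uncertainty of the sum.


For a sum of independent quantities, uc = sqrt(u1^2 + u2^2 + u3^2).
uc = sqrt(0.716^2 + 0.574^2 + 0.115^2)
uc = sqrt(0.512656 + 0.329476 + 0.013225)
uc = 0.9249

0.9249


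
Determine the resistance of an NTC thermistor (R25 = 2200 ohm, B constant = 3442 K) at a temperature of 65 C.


NTC thermistor equation: Rt = R25 * exp(B * (1/T - 1/T25)).
T in Kelvin: 338.15 K, T25 = 298.15 K
1/T - 1/T25 = 1/338.15 - 1/298.15 = -0.00039675
B * (1/T - 1/T25) = 3442 * -0.00039675 = -1.3656
Rt = 2200 * exp(-1.3656) = 561.5 ohm

561.5 ohm


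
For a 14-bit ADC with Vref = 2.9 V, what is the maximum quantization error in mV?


The maximum quantization error is +/- LSB/2.
LSB = Vref / 2^n = 2.9 / 16384 = 0.000177 V
Max error = LSB / 2 = 0.000177 / 2 = 8.85e-05 V
Max error = 0.0885 mV

0.0885 mV


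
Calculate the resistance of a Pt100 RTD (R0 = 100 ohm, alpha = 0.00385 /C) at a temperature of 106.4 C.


The RTD equation: Rt = R0 * (1 + alpha * T).
Rt = 100 * (1 + 0.00385 * 106.4)
Rt = 100 * (1 + 0.40964)
Rt = 100 * 1.40964
Rt = 140.964 ohm

140.964 ohm


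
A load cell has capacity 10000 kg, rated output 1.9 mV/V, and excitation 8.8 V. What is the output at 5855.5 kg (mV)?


Vout = rated_output * Vex * (load / capacity).
Vout = 1.9 * 8.8 * (5855.5 / 10000)
Vout = 1.9 * 8.8 * 0.58555
Vout = 9.79 mV

9.79 mV


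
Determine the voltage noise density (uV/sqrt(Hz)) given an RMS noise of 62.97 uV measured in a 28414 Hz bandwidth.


Noise spectral density = Vrms / sqrt(BW).
NSD = 62.97 / sqrt(28414)
NSD = 62.97 / 168.5645
NSD = 0.3736 uV/sqrt(Hz)

0.3736 uV/sqrt(Hz)


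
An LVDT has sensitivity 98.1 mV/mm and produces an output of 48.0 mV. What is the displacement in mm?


Displacement = Vout / sensitivity.
d = 48.0 / 98.1
d = 0.489 mm

0.489 mm


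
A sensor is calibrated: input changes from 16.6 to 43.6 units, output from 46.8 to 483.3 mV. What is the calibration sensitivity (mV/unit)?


Sensitivity = (y2 - y1) / (x2 - x1).
S = (483.3 - 46.8) / (43.6 - 16.6)
S = 436.5 / 27.0
S = 16.1667 mV/unit

16.1667 mV/unit


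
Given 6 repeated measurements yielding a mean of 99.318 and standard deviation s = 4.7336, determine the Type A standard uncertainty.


The standard uncertainty for Type A evaluation is u = s / sqrt(n).
u = 4.7336 / sqrt(6)
u = 4.7336 / 2.4495
u = 1.9325

1.9325


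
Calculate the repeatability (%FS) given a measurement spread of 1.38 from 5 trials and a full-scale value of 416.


Repeatability = (spread / full scale) * 100%.
R = (1.38 / 416) * 100
R = 0.332 %FS

0.332 %FS


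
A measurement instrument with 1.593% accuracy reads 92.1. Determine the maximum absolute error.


Absolute error = (accuracy% / 100) * reading.
Error = (1.593 / 100) * 92.1
Error = 0.01593 * 92.1
Error = 1.4672

1.4672


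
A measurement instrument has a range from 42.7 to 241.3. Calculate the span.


Span = upper range - lower range.
Span = 241.3 - (42.7)
Span = 198.6

198.6


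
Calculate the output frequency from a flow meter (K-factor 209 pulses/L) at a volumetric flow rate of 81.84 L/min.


Frequency = K * Q / 60 (converting L/min to L/s).
f = 209 * 81.84 / 60
f = 17104.56 / 60
f = 285.08 Hz

285.08 Hz


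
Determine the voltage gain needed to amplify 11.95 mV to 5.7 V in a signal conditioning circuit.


Gain = Vout / Vin (converting to same units).
G = 5.7 V / 11.95 mV
G = 5700.0 mV / 11.95 mV
G = 476.99

476.99


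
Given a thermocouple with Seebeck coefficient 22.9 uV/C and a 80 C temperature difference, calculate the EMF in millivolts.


The thermocouple output V = sensitivity * dT.
V = 22.9 uV/C * 80 C
V = 1832.0 uV
V = 1.832 mV

1.832 mV


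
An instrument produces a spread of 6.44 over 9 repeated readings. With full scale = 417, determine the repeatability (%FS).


Repeatability = (spread / full scale) * 100%.
R = (6.44 / 417) * 100
R = 1.544 %FS

1.544 %FS


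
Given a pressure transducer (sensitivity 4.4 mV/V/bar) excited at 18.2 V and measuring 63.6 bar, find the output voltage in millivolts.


Output = sensitivity * Vex * P.
Vout = 4.4 * 18.2 * 63.6
Vout = 80.08 * 63.6
Vout = 5093.09 mV

5093.09 mV


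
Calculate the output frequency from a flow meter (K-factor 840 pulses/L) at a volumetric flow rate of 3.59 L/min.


Frequency = K * Q / 60 (converting L/min to L/s).
f = 840 * 3.59 / 60
f = 3015.6 / 60
f = 50.26 Hz

50.26 Hz


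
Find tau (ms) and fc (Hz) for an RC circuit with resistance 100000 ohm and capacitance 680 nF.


Time constant: tau = R * C.
tau = 100000 * 6.80e-07 = 0.068 s
tau = 68.0 ms
Cutoff frequency: fc = 1 / (2*pi*R*C).
fc = 1 / (2*pi*0.068) = 2.34 Hz

tau = 68.0 ms, fc = 2.34 Hz


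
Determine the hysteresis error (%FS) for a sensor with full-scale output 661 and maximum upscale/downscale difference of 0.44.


Hysteresis = (max difference / full scale) * 100%.
H = (0.44 / 661) * 100
H = 0.067 %FS

0.067 %FS


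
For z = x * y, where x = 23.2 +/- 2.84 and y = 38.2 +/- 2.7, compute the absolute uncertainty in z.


For a product z = x*y, the relative uncertainty is:
uz/z = sqrt((ux/x)^2 + (uy/y)^2)
Relative uncertainties: ux/x = 2.84/23.2 = 0.122414
uy/y = 2.7/38.2 = 0.070681
z = 23.2 * 38.2 = 886.2
uz = 886.2 * sqrt(0.122414^2 + 0.070681^2) = 125.273

125.273


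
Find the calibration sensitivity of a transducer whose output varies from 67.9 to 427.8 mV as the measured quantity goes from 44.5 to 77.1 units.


Sensitivity = (y2 - y1) / (x2 - x1).
S = (427.8 - 67.9) / (77.1 - 44.5)
S = 359.9 / 32.6
S = 11.0399 mV/unit

11.0399 mV/unit


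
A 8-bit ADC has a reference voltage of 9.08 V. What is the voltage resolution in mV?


The resolution (LSB) of an ADC is Vref / 2^n.
LSB = 9.08 / 2^8
LSB = 9.08 / 256
LSB = 0.03546875 V = 35.46875 mV

35.46875 mV


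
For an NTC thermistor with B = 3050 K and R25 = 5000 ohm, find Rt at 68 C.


NTC thermistor equation: Rt = R25 * exp(B * (1/T - 1/T25)).
T in Kelvin: 341.15 K, T25 = 298.15 K
1/T - 1/T25 = 1/341.15 - 1/298.15 = -0.00042275
B * (1/T - 1/T25) = 3050 * -0.00042275 = -1.2894
Rt = 5000 * exp(-1.2894) = 1377.2 ohm

1377.2 ohm


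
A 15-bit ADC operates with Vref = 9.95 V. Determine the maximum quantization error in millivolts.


The maximum quantization error is +/- LSB/2.
LSB = Vref / 2^n = 9.95 / 32768 = 0.00030365 V
Max error = LSB / 2 = 0.00030365 / 2 = 0.00015182 V
Max error = 0.1518 mV

0.1518 mV


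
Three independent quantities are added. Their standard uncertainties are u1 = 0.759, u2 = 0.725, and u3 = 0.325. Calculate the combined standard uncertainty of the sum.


For a sum of independent quantities, uc = sqrt(u1^2 + u2^2 + u3^2).
uc = sqrt(0.759^2 + 0.725^2 + 0.325^2)
uc = sqrt(0.576081 + 0.525625 + 0.105625)
uc = 1.0988

1.0988


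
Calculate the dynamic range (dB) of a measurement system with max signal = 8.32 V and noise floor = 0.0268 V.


Dynamic range = 20 * log10(Vmax / Vnoise).
DR = 20 * log10(8.32 / 0.0268)
DR = 20 * log10(310.45)
DR = 49.84 dB

49.84 dB


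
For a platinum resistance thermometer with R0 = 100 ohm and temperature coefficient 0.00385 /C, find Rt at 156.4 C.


The RTD equation: Rt = R0 * (1 + alpha * T).
Rt = 100 * (1 + 0.00385 * 156.4)
Rt = 100 * (1 + 0.60214)
Rt = 100 * 1.60214
Rt = 160.214 ohm

160.214 ohm


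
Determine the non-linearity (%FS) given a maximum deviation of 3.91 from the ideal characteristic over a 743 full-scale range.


Linearity error = (max deviation / full scale) * 100%.
Linearity = (3.91 / 743) * 100
Linearity = 0.526 %FS

0.526 %FS


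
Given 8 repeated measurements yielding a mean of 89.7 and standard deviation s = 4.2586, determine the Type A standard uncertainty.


The standard uncertainty for Type A evaluation is u = s / sqrt(n).
u = 4.2586 / sqrt(8)
u = 4.2586 / 2.8284
u = 1.5056

1.5056


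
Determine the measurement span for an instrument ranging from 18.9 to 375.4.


Span = upper range - lower range.
Span = 375.4 - (18.9)
Span = 356.5

356.5


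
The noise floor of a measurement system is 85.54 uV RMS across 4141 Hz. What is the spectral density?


Noise spectral density = Vrms / sqrt(BW).
NSD = 85.54 / sqrt(4141)
NSD = 85.54 / 64.3506
NSD = 1.3293 uV/sqrt(Hz)

1.3293 uV/sqrt(Hz)


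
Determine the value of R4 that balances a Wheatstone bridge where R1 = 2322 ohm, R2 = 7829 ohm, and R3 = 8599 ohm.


At balance: R1*R4 = R2*R3, so R4 = R2*R3/R1.
R4 = 7829 * 8599 / 2322
R4 = 67321571 / 2322
R4 = 28992.92 ohm

28992.92 ohm


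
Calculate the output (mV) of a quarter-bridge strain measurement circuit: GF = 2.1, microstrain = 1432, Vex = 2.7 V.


Quarter bridge output: Vout = (GF * epsilon * Vex) / 4.
Vout = (2.1 * 1432e-6 * 2.7) / 4
Vout = 0.00811944 / 4 V
Vout = 0.00202986 V = 2.0299 mV

2.0299 mV


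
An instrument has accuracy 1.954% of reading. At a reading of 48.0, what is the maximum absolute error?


Absolute error = (accuracy% / 100) * reading.
Error = (1.954 / 100) * 48.0
Error = 0.01954 * 48.0
Error = 0.9379

0.9379


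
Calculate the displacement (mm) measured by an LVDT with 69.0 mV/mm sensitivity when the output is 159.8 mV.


Displacement = Vout / sensitivity.
d = 159.8 / 69.0
d = 2.316 mm

2.316 mm


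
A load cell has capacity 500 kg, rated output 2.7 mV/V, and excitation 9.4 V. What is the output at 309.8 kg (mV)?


Vout = rated_output * Vex * (load / capacity).
Vout = 2.7 * 9.4 * (309.8 / 500)
Vout = 2.7 * 9.4 * 0.6196
Vout = 15.725 mV

15.725 mV


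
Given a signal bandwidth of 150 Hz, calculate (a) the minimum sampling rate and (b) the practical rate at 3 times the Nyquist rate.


By Nyquist theorem, fs_min = 2 * fmax.
fs_min = 2 * 150 = 300 Hz
Practical rate = 3 * fs_min = 3 * 300 = 900 Hz

fs_min = 300 Hz, fs_practical = 900 Hz


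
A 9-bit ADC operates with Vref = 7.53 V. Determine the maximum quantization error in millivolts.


The maximum quantization error is +/- LSB/2.
LSB = Vref / 2^n = 7.53 / 512 = 0.01470703 V
Max error = LSB / 2 = 0.01470703 / 2 = 0.00735352 V
Max error = 7.3535 mV

7.3535 mV


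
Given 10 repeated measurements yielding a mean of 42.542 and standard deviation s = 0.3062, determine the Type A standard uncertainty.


The standard uncertainty for Type A evaluation is u = s / sqrt(n).
u = 0.3062 / sqrt(10)
u = 0.3062 / 3.1623
u = 0.0968

0.0968


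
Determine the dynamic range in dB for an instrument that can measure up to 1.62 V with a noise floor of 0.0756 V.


Dynamic range = 20 * log10(Vmax / Vnoise).
DR = 20 * log10(1.62 / 0.0756)
DR = 20 * log10(21.43)
DR = 26.62 dB

26.62 dB


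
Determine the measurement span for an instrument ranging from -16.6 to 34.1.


Span = upper range - lower range.
Span = 34.1 - (-16.6)
Span = 50.7

50.7


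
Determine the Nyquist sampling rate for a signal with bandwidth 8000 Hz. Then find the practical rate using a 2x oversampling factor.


By Nyquist theorem, fs_min = 2 * fmax.
fs_min = 2 * 8000 = 16000 Hz
Practical rate = 2 * fs_min = 2 * 16000 = 32000 Hz

fs_min = 16000 Hz, fs_practical = 32000 Hz


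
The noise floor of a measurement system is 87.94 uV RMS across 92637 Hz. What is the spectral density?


Noise spectral density = Vrms / sqrt(BW).
NSD = 87.94 / sqrt(92637)
NSD = 87.94 / 304.3633
NSD = 0.2889 uV/sqrt(Hz)

0.2889 uV/sqrt(Hz)


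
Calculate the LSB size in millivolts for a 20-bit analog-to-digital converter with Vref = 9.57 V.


The resolution (LSB) of an ADC is Vref / 2^n.
LSB = 9.57 / 2^20
LSB = 9.57 / 1048576
LSB = 9.13e-06 V = 0.00912666 mV

0.00912666 mV


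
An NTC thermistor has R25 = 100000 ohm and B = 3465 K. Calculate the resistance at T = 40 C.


NTC thermistor equation: Rt = R25 * exp(B * (1/T - 1/T25)).
T in Kelvin: 313.15 K, T25 = 298.15 K
1/T - 1/T25 = 1/313.15 - 1/298.15 = -0.00016066
B * (1/T - 1/T25) = 3465 * -0.00016066 = -0.5567
Rt = 100000 * exp(-0.5567) = 57310.7 ohm

57310.7 ohm


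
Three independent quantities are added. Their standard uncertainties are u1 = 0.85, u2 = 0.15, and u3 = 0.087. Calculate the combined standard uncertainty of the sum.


For a sum of independent quantities, uc = sqrt(u1^2 + u2^2 + u3^2).
uc = sqrt(0.85^2 + 0.15^2 + 0.087^2)
uc = sqrt(0.7225 + 0.0225 + 0.007569)
uc = 0.8675

0.8675


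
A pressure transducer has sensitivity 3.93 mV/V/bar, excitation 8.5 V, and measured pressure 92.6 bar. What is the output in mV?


Output = sensitivity * Vex * P.
Vout = 3.93 * 8.5 * 92.6
Vout = 33.405 * 92.6
Vout = 3093.3 mV

3093.3 mV


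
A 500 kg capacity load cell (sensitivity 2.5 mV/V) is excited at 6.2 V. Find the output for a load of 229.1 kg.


Vout = rated_output * Vex * (load / capacity).
Vout = 2.5 * 6.2 * (229.1 / 500)
Vout = 2.5 * 6.2 * 0.4582
Vout = 7.102 mV

7.102 mV


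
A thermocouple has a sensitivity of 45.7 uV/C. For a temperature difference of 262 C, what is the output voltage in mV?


The thermocouple output V = sensitivity * dT.
V = 45.7 uV/C * 262 C
V = 11973.4 uV
V = 11.973 mV

11.973 mV


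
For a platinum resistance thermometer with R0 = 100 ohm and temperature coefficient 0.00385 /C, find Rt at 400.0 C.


The RTD equation: Rt = R0 * (1 + alpha * T).
Rt = 100 * (1 + 0.00385 * 400.0)
Rt = 100 * (1 + 1.54)
Rt = 100 * 2.54
Rt = 254.0 ohm

254.0 ohm


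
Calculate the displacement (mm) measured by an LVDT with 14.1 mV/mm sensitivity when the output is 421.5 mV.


Displacement = Vout / sensitivity.
d = 421.5 / 14.1
d = 29.894 mm

29.894 mm


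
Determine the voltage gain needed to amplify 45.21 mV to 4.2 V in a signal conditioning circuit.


Gain = Vout / Vin (converting to same units).
G = 4.2 V / 45.21 mV
G = 4200.0 mV / 45.21 mV
G = 92.9

92.9


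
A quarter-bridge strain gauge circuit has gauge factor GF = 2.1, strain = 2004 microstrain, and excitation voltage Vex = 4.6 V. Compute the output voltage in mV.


Quarter bridge output: Vout = (GF * epsilon * Vex) / 4.
Vout = (2.1 * 2004e-6 * 4.6) / 4
Vout = 0.01935864 / 4 V
Vout = 0.00483966 V = 4.8397 mV

4.8397 mV


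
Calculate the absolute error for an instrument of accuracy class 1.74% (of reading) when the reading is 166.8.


Absolute error = (accuracy% / 100) * reading.
Error = (1.74 / 100) * 166.8
Error = 0.0174 * 166.8
Error = 2.9023

2.9023


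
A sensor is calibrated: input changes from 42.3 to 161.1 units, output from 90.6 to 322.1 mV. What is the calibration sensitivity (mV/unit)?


Sensitivity = (y2 - y1) / (x2 - x1).
S = (322.1 - 90.6) / (161.1 - 42.3)
S = 231.5 / 118.8
S = 1.9487 mV/unit

1.9487 mV/unit


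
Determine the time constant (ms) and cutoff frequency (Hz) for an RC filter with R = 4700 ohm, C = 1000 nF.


Time constant: tau = R * C.
tau = 4700 * 1.00e-06 = 0.0047 s
tau = 4.7 ms
Cutoff frequency: fc = 1 / (2*pi*R*C).
fc = 1 / (2*pi*0.0047) = 33.86 Hz

tau = 4.7 ms, fc = 33.86 Hz


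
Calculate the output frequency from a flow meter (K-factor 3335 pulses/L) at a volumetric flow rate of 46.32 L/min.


Frequency = K * Q / 60 (converting L/min to L/s).
f = 3335 * 46.32 / 60
f = 154477.2 / 60
f = 2574.62 Hz

2574.62 Hz


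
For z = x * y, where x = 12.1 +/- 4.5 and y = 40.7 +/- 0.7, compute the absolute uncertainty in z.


For a product z = x*y, the relative uncertainty is:
uz/z = sqrt((ux/x)^2 + (uy/y)^2)
Relative uncertainties: ux/x = 4.5/12.1 = 0.371901
uy/y = 0.7/40.7 = 0.017199
z = 12.1 * 40.7 = 492.5
uz = 492.5 * sqrt(0.371901^2 + 0.017199^2) = 183.346

183.346


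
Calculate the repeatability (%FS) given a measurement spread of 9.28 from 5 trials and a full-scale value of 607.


Repeatability = (spread / full scale) * 100%.
R = (9.28 / 607) * 100
R = 1.529 %FS

1.529 %FS


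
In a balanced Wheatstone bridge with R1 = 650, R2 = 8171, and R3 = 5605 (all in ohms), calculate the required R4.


At balance: R1*R4 = R2*R3, so R4 = R2*R3/R1.
R4 = 8171 * 5605 / 650
R4 = 45798455 / 650
R4 = 70459.16 ohm

70459.16 ohm


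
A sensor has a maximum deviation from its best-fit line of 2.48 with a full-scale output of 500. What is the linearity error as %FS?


Linearity error = (max deviation / full scale) * 100%.
Linearity = (2.48 / 500) * 100
Linearity = 0.496 %FS

0.496 %FS


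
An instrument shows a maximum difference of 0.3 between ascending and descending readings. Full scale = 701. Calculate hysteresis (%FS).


Hysteresis = (max difference / full scale) * 100%.
H = (0.3 / 701) * 100
H = 0.043 %FS

0.043 %FS


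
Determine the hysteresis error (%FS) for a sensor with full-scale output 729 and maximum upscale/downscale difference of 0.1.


Hysteresis = (max difference / full scale) * 100%.
H = (0.1 / 729) * 100
H = 0.014 %FS

0.014 %FS


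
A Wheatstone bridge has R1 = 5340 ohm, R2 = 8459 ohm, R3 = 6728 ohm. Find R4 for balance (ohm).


At balance: R1*R4 = R2*R3, so R4 = R2*R3/R1.
R4 = 8459 * 6728 / 5340
R4 = 56912152 / 5340
R4 = 10657.71 ohm

10657.71 ohm


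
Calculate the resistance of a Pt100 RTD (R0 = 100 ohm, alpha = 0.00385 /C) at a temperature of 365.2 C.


The RTD equation: Rt = R0 * (1 + alpha * T).
Rt = 100 * (1 + 0.00385 * 365.2)
Rt = 100 * (1 + 1.40602)
Rt = 100 * 2.40602
Rt = 240.602 ohm

240.602 ohm


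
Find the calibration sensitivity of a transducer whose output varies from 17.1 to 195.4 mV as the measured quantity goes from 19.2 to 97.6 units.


Sensitivity = (y2 - y1) / (x2 - x1).
S = (195.4 - 17.1) / (97.6 - 19.2)
S = 178.3 / 78.4
S = 2.2742 mV/unit

2.2742 mV/unit


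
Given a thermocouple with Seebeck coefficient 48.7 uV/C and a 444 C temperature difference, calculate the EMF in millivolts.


The thermocouple output V = sensitivity * dT.
V = 48.7 uV/C * 444 C
V = 21622.8 uV
V = 21.623 mV

21.623 mV


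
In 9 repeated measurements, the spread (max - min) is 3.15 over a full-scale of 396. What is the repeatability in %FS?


Repeatability = (spread / full scale) * 100%.
R = (3.15 / 396) * 100
R = 0.795 %FS

0.795 %FS


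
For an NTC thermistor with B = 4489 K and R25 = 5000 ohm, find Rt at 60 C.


NTC thermistor equation: Rt = R25 * exp(B * (1/T - 1/T25)).
T in Kelvin: 333.15 K, T25 = 298.15 K
1/T - 1/T25 = 1/333.15 - 1/298.15 = -0.00035237
B * (1/T - 1/T25) = 4489 * -0.00035237 = -1.5818
Rt = 5000 * exp(-1.5818) = 1028.1 ohm

1028.1 ohm


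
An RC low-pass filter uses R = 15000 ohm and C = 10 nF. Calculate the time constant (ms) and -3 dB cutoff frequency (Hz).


Time constant: tau = R * C.
tau = 15000 * 1.00e-08 = 0.00015 s
tau = 0.15 ms
Cutoff frequency: fc = 1 / (2*pi*R*C).
fc = 1 / (2*pi*0.00015) = 1061.03 Hz

tau = 0.15 ms, fc = 1061.03 Hz


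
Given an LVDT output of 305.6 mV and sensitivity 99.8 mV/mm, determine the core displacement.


Displacement = Vout / sensitivity.
d = 305.6 / 99.8
d = 3.062 mm

3.062 mm


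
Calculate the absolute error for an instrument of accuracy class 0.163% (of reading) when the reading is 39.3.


Absolute error = (accuracy% / 100) * reading.
Error = (0.163 / 100) * 39.3
Error = 0.00163 * 39.3
Error = 0.0641

0.0641


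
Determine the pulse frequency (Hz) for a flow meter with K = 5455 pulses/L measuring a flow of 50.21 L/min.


Frequency = K * Q / 60 (converting L/min to L/s).
f = 5455 * 50.21 / 60
f = 273895.55 / 60
f = 4564.93 Hz

4564.93 Hz


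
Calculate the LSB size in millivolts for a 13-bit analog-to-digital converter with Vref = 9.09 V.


The resolution (LSB) of an ADC is Vref / 2^n.
LSB = 9.09 / 2^13
LSB = 9.09 / 8192
LSB = 0.00110962 V = 1.10961914 mV

1.10961914 mV


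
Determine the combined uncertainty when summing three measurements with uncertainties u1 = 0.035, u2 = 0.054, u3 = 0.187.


For a sum of independent quantities, uc = sqrt(u1^2 + u2^2 + u3^2).
uc = sqrt(0.035^2 + 0.054^2 + 0.187^2)
uc = sqrt(0.001225 + 0.002916 + 0.034969)
uc = 0.1978

0.1978


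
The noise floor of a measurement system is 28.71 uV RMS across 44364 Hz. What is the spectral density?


Noise spectral density = Vrms / sqrt(BW).
NSD = 28.71 / sqrt(44364)
NSD = 28.71 / 210.6276
NSD = 0.1363 uV/sqrt(Hz)

0.1363 uV/sqrt(Hz)


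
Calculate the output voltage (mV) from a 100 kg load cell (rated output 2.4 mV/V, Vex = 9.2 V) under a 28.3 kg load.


Vout = rated_output * Vex * (load / capacity).
Vout = 2.4 * 9.2 * (28.3 / 100)
Vout = 2.4 * 9.2 * 0.283
Vout = 6.249 mV

6.249 mV


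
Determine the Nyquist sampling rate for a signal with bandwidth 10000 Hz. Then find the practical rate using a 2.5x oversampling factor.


By Nyquist theorem, fs_min = 2 * fmax.
fs_min = 2 * 10000 = 20000 Hz
Practical rate = 2.5 * fs_min = 2.5 * 20000 = 50000 Hz

fs_min = 20000 Hz, fs_practical = 50000 Hz


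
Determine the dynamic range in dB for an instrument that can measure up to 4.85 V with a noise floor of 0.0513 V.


Dynamic range = 20 * log10(Vmax / Vnoise).
DR = 20 * log10(4.85 / 0.0513)
DR = 20 * log10(94.54)
DR = 39.51 dB

39.51 dB


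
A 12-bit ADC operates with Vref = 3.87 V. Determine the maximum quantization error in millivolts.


The maximum quantization error is +/- LSB/2.
LSB = Vref / 2^n = 3.87 / 4096 = 0.00094482 V
Max error = LSB / 2 = 0.00094482 / 2 = 0.00047241 V
Max error = 0.4724 mV

0.4724 mV


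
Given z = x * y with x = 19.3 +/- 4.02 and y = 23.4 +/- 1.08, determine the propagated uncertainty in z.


For a product z = x*y, the relative uncertainty is:
uz/z = sqrt((ux/x)^2 + (uy/y)^2)
Relative uncertainties: ux/x = 4.02/19.3 = 0.20829
uy/y = 1.08/23.4 = 0.046154
z = 19.3 * 23.4 = 451.6
uz = 451.6 * sqrt(0.20829^2 + 0.046154^2) = 96.35

96.35


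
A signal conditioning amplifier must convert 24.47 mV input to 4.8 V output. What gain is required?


Gain = Vout / Vin (converting to same units).
G = 4.8 V / 24.47 mV
G = 4800.0 mV / 24.47 mV
G = 196.16

196.16


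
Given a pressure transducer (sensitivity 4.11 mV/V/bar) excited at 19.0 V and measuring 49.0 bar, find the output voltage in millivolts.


Output = sensitivity * Vex * P.
Vout = 4.11 * 19.0 * 49.0
Vout = 78.09 * 49.0
Vout = 3826.41 mV

3826.41 mV


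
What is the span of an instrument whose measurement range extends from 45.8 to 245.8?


Span = upper range - lower range.
Span = 245.8 - (45.8)
Span = 200.0

200.0


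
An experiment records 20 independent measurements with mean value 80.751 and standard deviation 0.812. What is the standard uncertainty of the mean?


The standard uncertainty for Type A evaluation is u = s / sqrt(n).
u = 0.812 / sqrt(20)
u = 0.812 / 4.4721
u = 0.1816

0.1816


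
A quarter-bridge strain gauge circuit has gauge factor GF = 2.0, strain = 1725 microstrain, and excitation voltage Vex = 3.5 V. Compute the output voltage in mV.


Quarter bridge output: Vout = (GF * epsilon * Vex) / 4.
Vout = (2.0 * 1725e-6 * 3.5) / 4
Vout = 0.012075 / 4 V
Vout = 0.00301875 V = 3.0187 mV

3.0187 mV


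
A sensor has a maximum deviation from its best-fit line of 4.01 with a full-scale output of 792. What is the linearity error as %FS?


Linearity error = (max deviation / full scale) * 100%.
Linearity = (4.01 / 792) * 100
Linearity = 0.506 %FS

0.506 %FS


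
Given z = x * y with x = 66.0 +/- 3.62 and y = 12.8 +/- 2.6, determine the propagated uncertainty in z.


For a product z = x*y, the relative uncertainty is:
uz/z = sqrt((ux/x)^2 + (uy/y)^2)
Relative uncertainties: ux/x = 3.62/66.0 = 0.054848
uy/y = 2.6/12.8 = 0.203125
z = 66.0 * 12.8 = 844.8
uz = 844.8 * sqrt(0.054848^2 + 0.203125^2) = 177.746

177.746


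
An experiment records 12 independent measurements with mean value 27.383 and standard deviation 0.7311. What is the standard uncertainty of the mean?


The standard uncertainty for Type A evaluation is u = s / sqrt(n).
u = 0.7311 / sqrt(12)
u = 0.7311 / 3.4641
u = 0.2111

0.2111


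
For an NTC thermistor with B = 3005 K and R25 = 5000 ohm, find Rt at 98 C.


NTC thermistor equation: Rt = R25 * exp(B * (1/T - 1/T25)).
T in Kelvin: 371.15 K, T25 = 298.15 K
1/T - 1/T25 = 1/371.15 - 1/298.15 = -0.00065969
B * (1/T - 1/T25) = 3005 * -0.00065969 = -1.9824
Rt = 5000 * exp(-1.9824) = 688.7 ohm

688.7 ohm


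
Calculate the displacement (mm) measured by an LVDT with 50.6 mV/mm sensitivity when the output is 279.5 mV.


Displacement = Vout / sensitivity.
d = 279.5 / 50.6
d = 5.524 mm

5.524 mm


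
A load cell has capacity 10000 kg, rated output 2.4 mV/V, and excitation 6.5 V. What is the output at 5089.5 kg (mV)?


Vout = rated_output * Vex * (load / capacity).
Vout = 2.4 * 6.5 * (5089.5 / 10000)
Vout = 2.4 * 6.5 * 0.50895
Vout = 7.94 mV

7.94 mV
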